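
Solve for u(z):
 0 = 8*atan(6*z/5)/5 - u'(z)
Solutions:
 u(z) = C1 + 8*z*atan(6*z/5)/5 - 2*log(36*z^2 + 25)/3


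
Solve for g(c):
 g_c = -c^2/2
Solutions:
 g(c) = C1 - c^3/6


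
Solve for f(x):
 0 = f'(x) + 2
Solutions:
 f(x) = C1 - 2*x


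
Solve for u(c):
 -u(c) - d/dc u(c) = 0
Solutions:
 u(c) = C1*exp(-c)


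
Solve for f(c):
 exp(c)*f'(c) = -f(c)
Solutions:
 f(c) = C1*exp(exp(-c))


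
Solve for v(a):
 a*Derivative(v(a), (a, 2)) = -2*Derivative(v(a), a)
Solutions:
 v(a) = C1 + C2/a


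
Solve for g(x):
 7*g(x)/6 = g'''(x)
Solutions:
 g(x) = C3*exp(6^(2/3)*7^(1/3)*x/6) + (C1*sin(2^(2/3)*3^(1/6)*7^(1/3)*x/4) + C2*cos(2^(2/3)*3^(1/6)*7^(1/3)*x/4))*exp(-6^(2/3)*7^(1/3)*x/12)


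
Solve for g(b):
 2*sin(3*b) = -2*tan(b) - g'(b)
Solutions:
 g(b) = C1 + 2*log(cos(b)) + 2*cos(3*b)/3


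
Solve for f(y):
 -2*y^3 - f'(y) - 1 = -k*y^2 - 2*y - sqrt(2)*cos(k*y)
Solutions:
 f(y) = C1 + k*y^3/3 - y^4/2 + y^2 - y + sqrt(2)*sin(k*y)/k


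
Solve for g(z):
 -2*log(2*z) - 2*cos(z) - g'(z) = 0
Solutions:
 g(z) = C1 - 2*z*log(z) - 2*z*log(2) + 2*z - 2*sin(z)


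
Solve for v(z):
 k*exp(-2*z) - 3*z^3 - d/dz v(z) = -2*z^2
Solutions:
 v(z) = C1 - k*exp(-2*z)/2 - 3*z^4/4 + 2*z^3/3


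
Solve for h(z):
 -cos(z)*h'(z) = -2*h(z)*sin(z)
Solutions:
 h(z) = C1/cos(z)^2


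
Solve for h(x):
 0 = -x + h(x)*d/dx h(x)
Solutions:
 h(x) = -sqrt(C1 + x^2)
 h(x) = sqrt(C1 + x^2)


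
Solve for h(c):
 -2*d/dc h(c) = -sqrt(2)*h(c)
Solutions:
 h(c) = C1*exp(sqrt(2)*c/2)


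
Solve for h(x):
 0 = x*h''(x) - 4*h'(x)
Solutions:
 h(x) = C1 + C2*x^5


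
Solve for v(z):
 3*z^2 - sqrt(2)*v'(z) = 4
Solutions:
 v(z) = C1 + sqrt(2)*z^3/2 - 2*sqrt(2)*z


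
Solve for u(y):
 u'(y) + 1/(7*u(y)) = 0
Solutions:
 u(y) = -sqrt(C1 - 14*y)/7
 u(y) = sqrt(C1 - 14*y)/7


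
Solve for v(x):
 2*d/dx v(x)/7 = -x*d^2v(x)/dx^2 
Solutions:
 v(x) = C1 + C2*x^(5/7)


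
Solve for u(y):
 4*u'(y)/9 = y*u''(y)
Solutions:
 u(y) = C1 + C2*y^(13/9)


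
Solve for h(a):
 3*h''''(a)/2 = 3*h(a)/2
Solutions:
 h(a) = C1*exp(-a) + C2*exp(a) + C3*sin(a) + C4*cos(a)


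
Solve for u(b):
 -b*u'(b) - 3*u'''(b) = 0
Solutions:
 u(b) = C1 + Integral(C2*airyai(-3^(2/3)*b/3) + C3*airybi(-3^(2/3)*b/3), b)


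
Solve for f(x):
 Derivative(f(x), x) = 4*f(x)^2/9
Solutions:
 f(x) = -9/(C1 + 4*x)


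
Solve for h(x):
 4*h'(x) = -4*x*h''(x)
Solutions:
 h(x) = C1 + C2*log(x)


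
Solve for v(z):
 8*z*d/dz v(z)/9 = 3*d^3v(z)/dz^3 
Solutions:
 v(z) = C1 + Integral(C2*airyai(2*z/3) + C3*airybi(2*z/3), z)


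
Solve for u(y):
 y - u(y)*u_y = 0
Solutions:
 u(y) = -sqrt(C1 + y^2)
 u(y) = sqrt(C1 + y^2)


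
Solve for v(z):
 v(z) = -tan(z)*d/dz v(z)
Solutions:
 v(z) = C1/sin(z)


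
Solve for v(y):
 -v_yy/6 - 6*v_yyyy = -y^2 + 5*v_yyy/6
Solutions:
 v(y) = C1 + C2*y + y^4/2 - 10*y^3 - 66*y^2 + (C3*sin(sqrt(119)*y/72) + C4*cos(sqrt(119)*y/72))*exp(-5*y/72)


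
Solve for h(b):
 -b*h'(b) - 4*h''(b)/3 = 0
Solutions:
 h(b) = C1 + C2*erf(sqrt(6)*b/4)


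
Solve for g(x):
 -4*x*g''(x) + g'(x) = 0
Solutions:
 g(x) = C1 + C2*x^(5/4)


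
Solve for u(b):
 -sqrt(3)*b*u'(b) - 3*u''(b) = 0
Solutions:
 u(b) = C1 + C2*erf(sqrt(2)*3^(3/4)*b/6)


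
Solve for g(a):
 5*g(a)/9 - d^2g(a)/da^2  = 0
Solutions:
 g(a) = C1*exp(-sqrt(5)*a/3) + C2*exp(sqrt(5)*a/3)


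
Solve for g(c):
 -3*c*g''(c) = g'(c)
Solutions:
 g(c) = C1 + C2*c^(2/3)


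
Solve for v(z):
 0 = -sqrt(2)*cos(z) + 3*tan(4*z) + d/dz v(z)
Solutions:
 v(z) = C1 + 3*log(cos(4*z))/4 + sqrt(2)*sin(z)


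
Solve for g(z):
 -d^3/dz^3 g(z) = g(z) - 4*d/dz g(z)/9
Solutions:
 g(z) = C1*exp(z*(8*18^(1/3)/(sqrt(58281) + 243)^(1/3) + 12^(1/3)*(sqrt(58281) + 243)^(1/3))/36)*sin(2^(1/3)*3^(1/6)*z*(-2^(1/3)*3^(2/3)*(sqrt(58281) + 243)^(1/3) + 24/(sqrt(58281) + 243)^(1/3))/36) + C2*exp(z*(8*18^(1/3)/(sqrt(58281) + 243)^(1/3) + 12^(1/3)*(sqrt(58281) + 243)^(1/3))/36)*cos(2^(1/3)*3^(1/6)*z*(-2^(1/3)*3^(2/3)*(sqrt(58281) + 243)^(1/3) + 24/(sqrt(58281) + 243)^(1/3))/36) + C3*exp(-z*(8*18^(1/3)/(sqrt(58281) + 243)^(1/3) + 12^(1/3)*(sqrt(58281) + 243)^(1/3))/18)


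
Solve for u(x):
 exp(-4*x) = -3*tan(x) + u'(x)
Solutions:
 u(x) = C1 + 3*log(tan(x)^2 + 1)/2 - exp(-4*x)/4


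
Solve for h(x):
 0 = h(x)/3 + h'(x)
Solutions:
 h(x) = C1*exp(-x/3)


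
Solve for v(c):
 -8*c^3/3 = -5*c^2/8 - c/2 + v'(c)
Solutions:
 v(c) = C1 - 2*c^4/3 + 5*c^3/24 + c^2/4


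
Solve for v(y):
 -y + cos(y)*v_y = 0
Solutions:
 v(y) = C1 + Integral(y/cos(y), y)


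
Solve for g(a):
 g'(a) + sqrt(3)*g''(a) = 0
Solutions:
 g(a) = C1 + C2*exp(-sqrt(3)*a/3)


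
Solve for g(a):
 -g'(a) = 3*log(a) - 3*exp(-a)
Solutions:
 g(a) = C1 - 3*a*log(a) + 3*a - 3*exp(-a)


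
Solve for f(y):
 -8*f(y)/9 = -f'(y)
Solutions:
 f(y) = C1*exp(8*y/9)


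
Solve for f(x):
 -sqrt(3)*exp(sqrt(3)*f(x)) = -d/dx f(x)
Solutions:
 f(x) = sqrt(3)*(2*log(-1/(C1 + sqrt(3)*x)) - log(3))/6


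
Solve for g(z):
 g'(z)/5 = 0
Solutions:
 g(z) = C1


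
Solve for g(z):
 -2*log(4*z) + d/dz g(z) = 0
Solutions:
 g(z) = C1 + 2*z*log(z) - 2*z + z*log(16)


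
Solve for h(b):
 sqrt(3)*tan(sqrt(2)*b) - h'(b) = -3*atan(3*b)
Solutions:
 h(b) = C1 + 3*b*atan(3*b) - log(9*b^2 + 1)/2 - sqrt(6)*log(cos(sqrt(2)*b))/2


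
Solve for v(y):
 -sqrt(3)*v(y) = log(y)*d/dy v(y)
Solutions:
 v(y) = C1*exp(-sqrt(3)*li(y))


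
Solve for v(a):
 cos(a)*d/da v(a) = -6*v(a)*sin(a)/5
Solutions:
 v(a) = C1*cos(a)^(6/5)


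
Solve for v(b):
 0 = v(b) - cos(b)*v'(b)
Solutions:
 v(b) = C1*sqrt(sin(b) + 1)/sqrt(sin(b) - 1)


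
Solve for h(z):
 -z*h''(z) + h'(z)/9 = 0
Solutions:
 h(z) = C1 + C2*z^(10/9)


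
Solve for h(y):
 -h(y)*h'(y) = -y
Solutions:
 h(y) = -sqrt(C1 + y^2)
 h(y) = sqrt(C1 + y^2)


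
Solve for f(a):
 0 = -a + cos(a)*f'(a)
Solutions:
 f(a) = C1 + Integral(a/cos(a), a)


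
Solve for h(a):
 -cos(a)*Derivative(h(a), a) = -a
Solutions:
 h(a) = C1 + Integral(a/cos(a), a)


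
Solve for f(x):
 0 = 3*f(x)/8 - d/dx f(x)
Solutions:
 f(x) = C1*exp(3*x/8)


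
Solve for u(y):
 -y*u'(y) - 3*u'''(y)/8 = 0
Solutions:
 u(y) = C1 + Integral(C2*airyai(-2*3^(2/3)*y/3) + C3*airybi(-2*3^(2/3)*y/3), y)


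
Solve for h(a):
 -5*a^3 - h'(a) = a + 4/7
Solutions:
 h(a) = C1 - 5*a^4/4 - a^2/2 - 4*a/7


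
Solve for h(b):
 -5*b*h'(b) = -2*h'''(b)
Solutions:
 h(b) = C1 + Integral(C2*airyai(2^(2/3)*5^(1/3)*b/2) + C3*airybi(2^(2/3)*5^(1/3)*b/2), b)


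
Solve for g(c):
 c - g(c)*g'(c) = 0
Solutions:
 g(c) = -sqrt(C1 + c^2)
 g(c) = sqrt(C1 + c^2)


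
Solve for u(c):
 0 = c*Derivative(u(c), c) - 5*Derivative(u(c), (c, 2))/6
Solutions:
 u(c) = C1 + C2*erfi(sqrt(15)*c/5)


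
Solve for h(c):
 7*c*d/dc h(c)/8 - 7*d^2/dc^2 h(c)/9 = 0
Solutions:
 h(c) = C1 + C2*erfi(3*c/4)


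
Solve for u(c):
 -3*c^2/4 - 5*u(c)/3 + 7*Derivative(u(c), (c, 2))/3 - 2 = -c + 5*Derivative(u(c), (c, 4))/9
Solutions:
 u(c) = C1*exp(-sqrt(10)*c*sqrt(21 - sqrt(141))/10) + C2*exp(sqrt(10)*c*sqrt(21 - sqrt(141))/10) + C3*exp(-sqrt(10)*c*sqrt(sqrt(141) + 21)/10) + C4*exp(sqrt(10)*c*sqrt(sqrt(141) + 21)/10) - 9*c^2/20 + 3*c/5 - 123/50


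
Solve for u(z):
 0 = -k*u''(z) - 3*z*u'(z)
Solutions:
 u(z) = C1 + C2*sqrt(k)*erf(sqrt(6)*z*sqrt(1/k)/2)


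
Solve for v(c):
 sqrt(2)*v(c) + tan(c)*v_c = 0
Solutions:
 v(c) = C1/sin(c)^(sqrt(2))


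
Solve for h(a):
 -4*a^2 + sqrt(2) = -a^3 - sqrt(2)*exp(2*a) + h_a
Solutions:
 h(a) = C1 + a^4/4 - 4*a^3/3 + sqrt(2)*a + sqrt(2)*exp(2*a)/2


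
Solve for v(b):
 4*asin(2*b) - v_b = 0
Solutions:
 v(b) = C1 + 4*b*asin(2*b) + 2*sqrt(1 - 4*b^2)


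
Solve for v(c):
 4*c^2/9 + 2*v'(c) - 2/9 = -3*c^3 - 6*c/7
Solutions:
 v(c) = C1 - 3*c^4/8 - 2*c^3/27 - 3*c^2/14 + c/9


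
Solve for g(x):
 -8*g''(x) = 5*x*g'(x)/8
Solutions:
 g(x) = C1 + C2*erf(sqrt(10)*x/16)


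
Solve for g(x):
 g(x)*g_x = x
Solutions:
 g(x) = -sqrt(C1 + x^2)
 g(x) = sqrt(C1 + x^2)


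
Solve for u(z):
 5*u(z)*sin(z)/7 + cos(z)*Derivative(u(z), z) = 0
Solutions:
 u(z) = C1*cos(z)^(5/7)


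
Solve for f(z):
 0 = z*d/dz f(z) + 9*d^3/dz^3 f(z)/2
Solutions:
 f(z) = C1 + Integral(C2*airyai(-6^(1/3)*z/3) + C3*airybi(-6^(1/3)*z/3), z)


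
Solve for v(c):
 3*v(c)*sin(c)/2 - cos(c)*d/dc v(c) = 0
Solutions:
 v(c) = C1/cos(c)^(3/2)


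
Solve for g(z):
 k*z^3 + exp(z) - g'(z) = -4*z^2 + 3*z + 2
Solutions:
 g(z) = C1 + k*z^4/4 + 4*z^3/3 - 3*z^2/2 - 2*z + exp(z)


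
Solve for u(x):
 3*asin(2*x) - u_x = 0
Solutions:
 u(x) = C1 + 3*x*asin(2*x) + 3*sqrt(1 - 4*x^2)/2


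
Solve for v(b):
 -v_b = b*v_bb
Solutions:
 v(b) = C1 + C2*log(b)


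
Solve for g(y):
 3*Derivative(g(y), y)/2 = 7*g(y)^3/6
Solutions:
 g(y) = -3*sqrt(2)*sqrt(-1/(C1 + 7*y))/2
 g(y) = 3*sqrt(2)*sqrt(-1/(C1 + 7*y))/2


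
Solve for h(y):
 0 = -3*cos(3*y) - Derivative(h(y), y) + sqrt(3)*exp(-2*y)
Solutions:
 h(y) = C1 - sin(3*y) - sqrt(3)*exp(-2*y)/2


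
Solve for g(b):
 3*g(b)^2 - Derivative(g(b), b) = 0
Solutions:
 g(b) = -1/(C1 + 3*b)


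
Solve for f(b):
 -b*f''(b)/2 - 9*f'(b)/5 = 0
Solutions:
 f(b) = C1 + C2/b^(13/5)


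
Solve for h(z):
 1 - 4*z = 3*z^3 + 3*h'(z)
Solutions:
 h(z) = C1 - z^4/4 - 2*z^2/3 + z/3


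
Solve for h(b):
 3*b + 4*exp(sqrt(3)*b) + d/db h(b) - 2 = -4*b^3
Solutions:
 h(b) = C1 - b^4 - 3*b^2/2 + 2*b - 4*sqrt(3)*exp(sqrt(3)*b)/3


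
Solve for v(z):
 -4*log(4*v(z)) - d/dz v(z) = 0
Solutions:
 Integral(1/(log(_y) + 2*log(2)), (_y, v(z)))/4 = C1 - z


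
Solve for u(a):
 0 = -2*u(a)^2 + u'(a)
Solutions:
 u(a) = -1/(C1 + 2*a)


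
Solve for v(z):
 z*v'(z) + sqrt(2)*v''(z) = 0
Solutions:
 v(z) = C1 + C2*erf(2^(1/4)*z/2)


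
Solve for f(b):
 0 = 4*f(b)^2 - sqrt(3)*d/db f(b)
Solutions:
 f(b) = -3/(C1 + 4*sqrt(3)*b)


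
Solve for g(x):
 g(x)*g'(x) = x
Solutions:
 g(x) = -sqrt(C1 + x^2)
 g(x) = sqrt(C1 + x^2)


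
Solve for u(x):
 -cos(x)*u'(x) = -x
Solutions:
 u(x) = C1 + Integral(x/cos(x), x)


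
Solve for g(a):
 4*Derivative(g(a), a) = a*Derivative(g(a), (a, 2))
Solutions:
 g(a) = C1 + C2*a^5


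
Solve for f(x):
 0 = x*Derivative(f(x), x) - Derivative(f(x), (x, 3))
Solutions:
 f(x) = C1 + Integral(C2*airyai(x) + C3*airybi(x), x)


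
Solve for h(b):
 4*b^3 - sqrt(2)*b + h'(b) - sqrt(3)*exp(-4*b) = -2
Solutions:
 h(b) = C1 - b^4 + sqrt(2)*b^2/2 - 2*b - sqrt(3)*exp(-4*b)/4


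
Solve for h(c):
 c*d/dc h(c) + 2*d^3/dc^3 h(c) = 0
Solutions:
 h(c) = C1 + Integral(C2*airyai(-2^(2/3)*c/2) + C3*airybi(-2^(2/3)*c/2), c)


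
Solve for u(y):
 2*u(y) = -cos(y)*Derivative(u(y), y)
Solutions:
 u(y) = C1*(sin(y) - 1)/(sin(y) + 1)


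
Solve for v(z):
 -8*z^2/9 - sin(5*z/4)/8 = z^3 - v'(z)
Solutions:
 v(z) = C1 + z^4/4 + 8*z^3/27 - cos(5*z/4)/10


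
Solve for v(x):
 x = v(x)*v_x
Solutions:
 v(x) = -sqrt(C1 + x^2)
 v(x) = sqrt(C1 + x^2)


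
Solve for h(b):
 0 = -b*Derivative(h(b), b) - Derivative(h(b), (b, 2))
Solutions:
 h(b) = C1 + C2*erf(sqrt(2)*b/2)


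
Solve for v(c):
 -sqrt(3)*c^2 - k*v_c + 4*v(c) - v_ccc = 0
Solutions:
 v(c) = C1*exp(c*(-k/(3*(sqrt(k^3/27 + 4) + 2)^(1/3)) + (sqrt(k^3/27 + 4) + 2)^(1/3))) + C2*exp(c*(-4*k/((-1 + sqrt(3)*I)*(sqrt(k^3/27 + 4) + 2)^(1/3)) - 3*(sqrt(k^3/27 + 4) + 2)^(1/3) + 3*sqrt(3)*I*(sqrt(k^3/27 + 4) + 2)^(1/3))/6) + C3*exp(c*(4*k/((1 + sqrt(3)*I)*(sqrt(k^3/27 + 4) + 2)^(1/3)) - 3*(sqrt(k^3/27 + 4) + 2)^(1/3) - 3*sqrt(3)*I*(sqrt(k^3/27 + 4) + 2)^(1/3))/6) + sqrt(3)*c^2/4 + sqrt(3)*c*k/8 + sqrt(3)*k^2/32


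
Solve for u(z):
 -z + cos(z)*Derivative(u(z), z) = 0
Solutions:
 u(z) = C1 + Integral(z/cos(z), z)


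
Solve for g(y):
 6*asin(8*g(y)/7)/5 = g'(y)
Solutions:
 Integral(1/asin(8*_y/7), (_y, g(y))) = C1 + 6*y/5


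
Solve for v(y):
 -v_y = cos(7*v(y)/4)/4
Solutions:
 y/4 - 2*log(sin(7*v(y)/4) - 1)/7 + 2*log(sin(7*v(y)/4) + 1)/7 = C1


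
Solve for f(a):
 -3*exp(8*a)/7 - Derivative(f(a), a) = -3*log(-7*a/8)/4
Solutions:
 f(a) = C1 + 3*a*log(-a)/4 + 3*a*(-3*log(2) - 1 + log(7))/4 - 3*exp(8*a)/56


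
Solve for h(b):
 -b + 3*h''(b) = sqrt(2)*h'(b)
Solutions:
 h(b) = C1 + C2*exp(sqrt(2)*b/3) - sqrt(2)*b^2/4 - 3*b/2


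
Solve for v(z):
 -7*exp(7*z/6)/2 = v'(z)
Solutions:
 v(z) = C1 - 3*exp(7*z/6)


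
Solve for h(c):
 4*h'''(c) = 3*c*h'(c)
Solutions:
 h(c) = C1 + Integral(C2*airyai(6^(1/3)*c/2) + C3*airybi(6^(1/3)*c/2), c)


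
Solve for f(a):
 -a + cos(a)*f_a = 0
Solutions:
 f(a) = C1 + Integral(a/cos(a), a)


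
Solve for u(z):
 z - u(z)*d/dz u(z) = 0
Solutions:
 u(z) = -sqrt(C1 + z^2)
 u(z) = sqrt(C1 + z^2)


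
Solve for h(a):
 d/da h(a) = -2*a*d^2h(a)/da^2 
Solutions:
 h(a) = C1 + C2*sqrt(a)


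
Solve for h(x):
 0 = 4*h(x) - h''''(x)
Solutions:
 h(x) = C1*exp(-sqrt(2)*x) + C2*exp(sqrt(2)*x) + C3*sin(sqrt(2)*x) + C4*cos(sqrt(2)*x)


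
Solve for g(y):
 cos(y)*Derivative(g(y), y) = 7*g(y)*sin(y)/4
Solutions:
 g(y) = C1/cos(y)^(7/4)


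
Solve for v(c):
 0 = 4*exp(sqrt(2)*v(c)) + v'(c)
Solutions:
 v(c) = sqrt(2)*(2*log(1/(C1 + 4*c)) - log(2))/4


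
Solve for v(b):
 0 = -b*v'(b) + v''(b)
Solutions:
 v(b) = C1 + C2*erfi(sqrt(2)*b/2)


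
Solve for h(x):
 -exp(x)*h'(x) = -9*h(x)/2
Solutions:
 h(x) = C1*exp(-9*exp(-x)/2)


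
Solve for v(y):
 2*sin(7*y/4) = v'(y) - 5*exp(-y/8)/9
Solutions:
 v(y) = C1 - 8*cos(7*y/4)/7 - 40*exp(-y/8)/9


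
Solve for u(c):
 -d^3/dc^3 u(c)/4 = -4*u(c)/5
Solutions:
 u(c) = C3*exp(2*2^(1/3)*5^(2/3)*c/5) + (C1*sin(2^(1/3)*sqrt(3)*5^(2/3)*c/5) + C2*cos(2^(1/3)*sqrt(3)*5^(2/3)*c/5))*exp(-2^(1/3)*5^(2/3)*c/5)


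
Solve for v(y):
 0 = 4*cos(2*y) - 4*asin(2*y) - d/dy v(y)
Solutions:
 v(y) = C1 - 4*y*asin(2*y) - 2*sqrt(1 - 4*y^2) + 2*sin(2*y)


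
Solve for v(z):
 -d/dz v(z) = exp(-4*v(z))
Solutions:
 v(z) = log(-I*(C1 - 4*z)^(1/4))
 v(z) = log(I*(C1 - 4*z)^(1/4))
 v(z) = log(-(C1 - 4*z)^(1/4))
 v(z) = log(C1 - 4*z)/4


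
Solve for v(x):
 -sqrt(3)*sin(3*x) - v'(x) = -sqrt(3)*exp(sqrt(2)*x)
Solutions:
 v(x) = C1 + sqrt(6)*exp(sqrt(2)*x)/2 + sqrt(3)*cos(3*x)/3


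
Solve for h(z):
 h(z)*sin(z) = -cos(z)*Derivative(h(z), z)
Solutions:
 h(z) = C1*cos(z)


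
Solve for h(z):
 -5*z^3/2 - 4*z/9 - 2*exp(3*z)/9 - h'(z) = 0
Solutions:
 h(z) = C1 - 5*z^4/8 - 2*z^2/9 - 2*exp(3*z)/27


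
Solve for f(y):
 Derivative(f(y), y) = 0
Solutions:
 f(y) = C1


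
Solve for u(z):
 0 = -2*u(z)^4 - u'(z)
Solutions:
 u(z) = (-3^(2/3) - 3*3^(1/6)*I)*(1/(C1 + 2*z))^(1/3)/6
 u(z) = (-3^(2/3) + 3*3^(1/6)*I)*(1/(C1 + 2*z))^(1/3)/6
 u(z) = (1/(C1 + 6*z))^(1/3)


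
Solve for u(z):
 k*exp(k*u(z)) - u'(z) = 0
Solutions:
 u(z) = Piecewise((log(-1/(C1*k + k^2*z))/k, Ne(k, 0)), (nan, True))
 u(z) = Piecewise((C1 + k*z, Eq(k, 0)), (nan, True))


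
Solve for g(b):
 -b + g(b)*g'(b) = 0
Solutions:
 g(b) = -sqrt(C1 + b^2)
 g(b) = sqrt(C1 + b^2)


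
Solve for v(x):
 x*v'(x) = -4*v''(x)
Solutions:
 v(x) = C1 + C2*erf(sqrt(2)*x/4)


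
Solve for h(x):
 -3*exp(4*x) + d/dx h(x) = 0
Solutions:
 h(x) = C1 + 3*exp(4*x)/4


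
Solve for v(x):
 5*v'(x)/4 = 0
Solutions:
 v(x) = C1


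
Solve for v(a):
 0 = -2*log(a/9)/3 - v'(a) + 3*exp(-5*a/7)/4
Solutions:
 v(a) = C1 - 2*a*log(a)/3 + 2*a*(1 + 2*log(3))/3 - 21*exp(-5*a/7)/20


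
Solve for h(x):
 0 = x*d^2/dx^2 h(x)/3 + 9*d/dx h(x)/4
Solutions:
 h(x) = C1 + C2/x^(23/4)


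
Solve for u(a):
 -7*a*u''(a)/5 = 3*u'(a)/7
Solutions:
 u(a) = C1 + C2*a^(34/49)


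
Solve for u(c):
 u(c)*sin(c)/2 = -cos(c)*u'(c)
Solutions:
 u(c) = C1*sqrt(cos(c))


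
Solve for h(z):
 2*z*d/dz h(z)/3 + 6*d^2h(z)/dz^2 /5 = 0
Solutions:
 h(z) = C1 + C2*erf(sqrt(10)*z/6)


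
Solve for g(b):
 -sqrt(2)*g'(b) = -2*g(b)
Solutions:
 g(b) = C1*exp(sqrt(2)*b)


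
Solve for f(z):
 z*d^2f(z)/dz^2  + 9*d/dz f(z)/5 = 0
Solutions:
 f(z) = C1 + C2/z^(4/5)


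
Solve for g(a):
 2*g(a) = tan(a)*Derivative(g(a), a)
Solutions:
 g(a) = C1*sin(a)^2


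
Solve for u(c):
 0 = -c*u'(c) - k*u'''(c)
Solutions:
 u(c) = C1 + Integral(C2*airyai(c*(-1/k)^(1/3)) + C3*airybi(c*(-1/k)^(1/3)), c)


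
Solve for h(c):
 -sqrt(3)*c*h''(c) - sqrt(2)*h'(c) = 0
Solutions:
 h(c) = C1 + C2*c^(1 - sqrt(6)/3)


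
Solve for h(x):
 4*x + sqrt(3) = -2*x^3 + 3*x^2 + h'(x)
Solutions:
 h(x) = C1 + x^4/2 - x^3 + 2*x^2 + sqrt(3)*x


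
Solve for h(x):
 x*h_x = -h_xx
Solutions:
 h(x) = C1 + C2*erf(sqrt(2)*x/2)


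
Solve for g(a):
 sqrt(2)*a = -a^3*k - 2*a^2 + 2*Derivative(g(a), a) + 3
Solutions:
 g(a) = C1 + a^4*k/8 + a^3/3 + sqrt(2)*a^2/4 - 3*a/2


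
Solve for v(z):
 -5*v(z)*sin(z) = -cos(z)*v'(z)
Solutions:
 v(z) = C1/cos(z)^5


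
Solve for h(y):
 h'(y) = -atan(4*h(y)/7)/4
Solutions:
 Integral(1/atan(4*_y/7), (_y, h(y))) = C1 - y/4


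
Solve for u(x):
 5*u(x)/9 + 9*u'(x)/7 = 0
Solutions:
 u(x) = C1*exp(-35*x/81)


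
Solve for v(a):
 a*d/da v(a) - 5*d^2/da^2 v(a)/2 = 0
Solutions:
 v(a) = C1 + C2*erfi(sqrt(5)*a/5)


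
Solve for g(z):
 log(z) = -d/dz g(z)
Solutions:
 g(z) = C1 - z*log(z) + z


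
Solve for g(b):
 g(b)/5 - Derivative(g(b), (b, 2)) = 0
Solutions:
 g(b) = C1*exp(-sqrt(5)*b/5) + C2*exp(sqrt(5)*b/5)


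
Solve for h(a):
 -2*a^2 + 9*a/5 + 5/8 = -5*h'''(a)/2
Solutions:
 h(a) = C1 + C2*a + C3*a^2 + a^5/75 - 3*a^4/100 - a^3/24


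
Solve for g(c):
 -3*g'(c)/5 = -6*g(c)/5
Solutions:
 g(c) = C1*exp(2*c)


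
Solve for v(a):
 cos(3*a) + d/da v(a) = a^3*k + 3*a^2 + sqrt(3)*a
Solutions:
 v(a) = C1 + a^4*k/4 + a^3 + sqrt(3)*a^2/2 - sin(3*a)/3


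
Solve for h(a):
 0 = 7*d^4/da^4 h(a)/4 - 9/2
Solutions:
 h(a) = C1 + C2*a + C3*a^2 + C4*a^3 + 3*a^4/28


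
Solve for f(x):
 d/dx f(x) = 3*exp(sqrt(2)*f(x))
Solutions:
 f(x) = sqrt(2)*(2*log(-1/(C1 + 3*x)) - log(2))/4


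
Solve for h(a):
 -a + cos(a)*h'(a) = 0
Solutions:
 h(a) = C1 + Integral(a/cos(a), a)


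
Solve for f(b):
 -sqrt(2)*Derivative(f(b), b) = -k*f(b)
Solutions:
 f(b) = C1*exp(sqrt(2)*b*k/2)


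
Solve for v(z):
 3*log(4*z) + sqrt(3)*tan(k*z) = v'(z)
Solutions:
 v(z) = C1 + 3*z*log(z) - 3*z + 6*z*log(2) + sqrt(3)*Piecewise((-log(cos(k*z))/k, Ne(k, 0)), (0, True))


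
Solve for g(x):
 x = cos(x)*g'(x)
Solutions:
 g(x) = C1 + Integral(x/cos(x), x)


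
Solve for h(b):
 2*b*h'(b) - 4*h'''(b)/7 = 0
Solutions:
 h(b) = C1 + Integral(C2*airyai(2^(2/3)*7^(1/3)*b/2) + C3*airybi(2^(2/3)*7^(1/3)*b/2), b)


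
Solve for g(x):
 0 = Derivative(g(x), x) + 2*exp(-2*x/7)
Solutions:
 g(x) = C1 + 7*exp(-2*x/7)


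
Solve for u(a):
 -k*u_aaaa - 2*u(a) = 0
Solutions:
 u(a) = C1*exp(-2^(1/4)*a*(-1/k)^(1/4)) + C2*exp(2^(1/4)*a*(-1/k)^(1/4)) + C3*exp(-2^(1/4)*I*a*(-1/k)^(1/4)) + C4*exp(2^(1/4)*I*a*(-1/k)^(1/4))


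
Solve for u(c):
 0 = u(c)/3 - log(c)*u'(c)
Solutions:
 u(c) = C1*exp(li(c)/3)


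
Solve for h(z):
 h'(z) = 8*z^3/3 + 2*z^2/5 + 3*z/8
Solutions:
 h(z) = C1 + 2*z^4/3 + 2*z^3/15 + 3*z^2/16


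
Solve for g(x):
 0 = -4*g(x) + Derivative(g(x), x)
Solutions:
 g(x) = C1*exp(4*x)


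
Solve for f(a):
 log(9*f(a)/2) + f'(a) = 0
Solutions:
 -Integral(1/(-log(_y) - 2*log(3) + log(2)), (_y, f(a))) = C1 - a


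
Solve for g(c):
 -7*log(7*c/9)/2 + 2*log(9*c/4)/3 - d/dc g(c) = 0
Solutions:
 g(c) = C1 - 17*c*log(c)/6 - 7*c*log(7)/2 - 4*c*log(2)/3 + 17*c/6 + 25*c*log(3)/3


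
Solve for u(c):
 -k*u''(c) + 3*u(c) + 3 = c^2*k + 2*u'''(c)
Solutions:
 u(c) = C1*exp(-c*(k^2/(k^3 + sqrt(-k^6 + (k^3 - 162)^2) - 162)^(1/3) + k + (k^3 + sqrt(-k^6 + (k^3 - 162)^2) - 162)^(1/3))/6) + C2*exp(c*(-4*k^2/((-1 + sqrt(3)*I)*(k^3 + sqrt(-k^6 + (k^3 - 162)^2) - 162)^(1/3)) - 2*k + (k^3 + sqrt(-k^6 + (k^3 - 162)^2) - 162)^(1/3) - sqrt(3)*I*(k^3 + sqrt(-k^6 + (k^3 - 162)^2) - 162)^(1/3))/12) + C3*exp(c*(4*k^2/((1 + sqrt(3)*I)*(k^3 + sqrt(-k^6 + (k^3 - 162)^2) - 162)^(1/3)) - 2*k + (k^3 + sqrt(-k^6 + (k^3 - 162)^2) - 162)^(1/3) + sqrt(3)*I*(k^3 + sqrt(-k^6 + (k^3 - 162)^2) - 162)^(1/3))/12) + c^2*k/3 + 2*k^2/9 - 1


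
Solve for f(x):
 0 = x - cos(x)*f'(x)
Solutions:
 f(x) = C1 + Integral(x/cos(x), x)


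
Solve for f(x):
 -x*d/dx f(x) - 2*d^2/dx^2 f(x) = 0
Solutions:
 f(x) = C1 + C2*erf(x/2)


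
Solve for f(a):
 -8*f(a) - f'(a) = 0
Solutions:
 f(a) = C1*exp(-8*a)


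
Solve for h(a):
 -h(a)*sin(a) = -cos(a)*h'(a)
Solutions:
 h(a) = C1/cos(a)


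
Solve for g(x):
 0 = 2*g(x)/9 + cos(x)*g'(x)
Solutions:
 g(x) = C1*(sin(x) - 1)^(1/9)/(sin(x) + 1)^(1/9)


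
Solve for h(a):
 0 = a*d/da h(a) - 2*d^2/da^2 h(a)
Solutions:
 h(a) = C1 + C2*erfi(a/2)


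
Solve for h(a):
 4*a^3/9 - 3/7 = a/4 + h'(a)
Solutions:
 h(a) = C1 + a^4/9 - a^2/8 - 3*a/7


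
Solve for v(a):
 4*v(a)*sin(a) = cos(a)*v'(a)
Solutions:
 v(a) = C1/cos(a)^4


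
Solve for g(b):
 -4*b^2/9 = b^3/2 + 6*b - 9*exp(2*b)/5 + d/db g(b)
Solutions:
 g(b) = C1 - b^4/8 - 4*b^3/27 - 3*b^2 + 9*exp(2*b)/10


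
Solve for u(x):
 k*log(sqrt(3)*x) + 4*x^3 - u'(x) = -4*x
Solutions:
 u(x) = C1 + k*x*log(x) - k*x + k*x*log(3)/2 + x^4 + 2*x^2


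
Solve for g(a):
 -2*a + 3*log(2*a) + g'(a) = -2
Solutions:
 g(a) = C1 + a^2 - 3*a*log(a) - a*log(8) + a


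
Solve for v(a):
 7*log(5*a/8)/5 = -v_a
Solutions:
 v(a) = C1 - 7*a*log(a)/5 - 7*a*log(5)/5 + 7*a/5 + 21*a*log(2)/5


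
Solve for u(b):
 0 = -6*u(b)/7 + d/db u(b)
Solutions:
 u(b) = C1*exp(6*b/7)


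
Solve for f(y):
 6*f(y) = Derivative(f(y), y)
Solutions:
 f(y) = C1*exp(6*y)


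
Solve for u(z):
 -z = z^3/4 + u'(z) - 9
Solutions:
 u(z) = C1 - z^4/16 - z^2/2 + 9*z


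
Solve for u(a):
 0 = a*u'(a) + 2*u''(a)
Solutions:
 u(a) = C1 + C2*erf(a/2)


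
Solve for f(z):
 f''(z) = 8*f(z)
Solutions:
 f(z) = C1*exp(-2*sqrt(2)*z) + C2*exp(2*sqrt(2)*z)


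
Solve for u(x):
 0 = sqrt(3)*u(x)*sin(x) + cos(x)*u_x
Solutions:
 u(x) = C1*cos(x)^(sqrt(3))


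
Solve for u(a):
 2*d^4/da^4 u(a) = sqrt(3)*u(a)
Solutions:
 u(a) = C1*exp(-2^(3/4)*3^(1/8)*a/2) + C2*exp(2^(3/4)*3^(1/8)*a/2) + C3*sin(2^(3/4)*3^(1/8)*a/2) + C4*cos(2^(3/4)*3^(1/8)*a/2)


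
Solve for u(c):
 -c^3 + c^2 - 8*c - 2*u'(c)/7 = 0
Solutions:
 u(c) = C1 - 7*c^4/8 + 7*c^3/6 - 14*c^2


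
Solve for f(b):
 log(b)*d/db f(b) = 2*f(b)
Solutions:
 f(b) = C1*exp(2*li(b))


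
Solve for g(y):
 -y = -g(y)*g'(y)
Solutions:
 g(y) = -sqrt(C1 + y^2)
 g(y) = sqrt(C1 + y^2)


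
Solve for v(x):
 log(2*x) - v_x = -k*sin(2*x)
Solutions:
 v(x) = C1 - k*cos(2*x)/2 + x*log(x) - x + x*log(2)


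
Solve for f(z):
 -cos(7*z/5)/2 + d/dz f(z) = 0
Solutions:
 f(z) = C1 + 5*sin(7*z/5)/14


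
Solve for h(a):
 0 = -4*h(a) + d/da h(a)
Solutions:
 h(a) = C1*exp(4*a)


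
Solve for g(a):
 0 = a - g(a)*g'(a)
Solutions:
 g(a) = -sqrt(C1 + a^2)
 g(a) = sqrt(C1 + a^2)


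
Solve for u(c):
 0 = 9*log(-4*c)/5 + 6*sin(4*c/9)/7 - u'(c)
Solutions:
 u(c) = C1 + 9*c*log(-c)/5 - 9*c/5 + 18*c*log(2)/5 - 27*cos(4*c/9)/14


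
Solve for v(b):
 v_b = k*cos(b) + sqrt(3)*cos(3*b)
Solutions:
 v(b) = C1 + k*sin(b) + sqrt(3)*sin(3*b)/3


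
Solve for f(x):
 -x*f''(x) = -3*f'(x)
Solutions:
 f(x) = C1 + C2*x^4


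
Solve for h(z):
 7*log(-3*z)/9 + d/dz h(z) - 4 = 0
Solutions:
 h(z) = C1 - 7*z*log(-z)/9 + z*(43 - 7*log(3))/9


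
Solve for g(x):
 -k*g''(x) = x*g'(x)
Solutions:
 g(x) = C1 + C2*sqrt(k)*erf(sqrt(2)*x*sqrt(1/k)/2)


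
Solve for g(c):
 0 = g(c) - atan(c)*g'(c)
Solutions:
 g(c) = C1*exp(Integral(1/atan(c), c))


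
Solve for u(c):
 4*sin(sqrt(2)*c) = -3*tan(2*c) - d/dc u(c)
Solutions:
 u(c) = C1 + 3*log(cos(2*c))/2 + 2*sqrt(2)*cos(sqrt(2)*c)


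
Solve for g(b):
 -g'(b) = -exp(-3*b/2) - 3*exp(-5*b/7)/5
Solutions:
 g(b) = C1 - 2*exp(-3*b/2)/3 - 21*exp(-5*b/7)/25


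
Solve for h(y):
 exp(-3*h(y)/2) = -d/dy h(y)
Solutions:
 h(y) = 2*log(C1 - 3*y/2)/3
 h(y) = 2*log(2^(2/3)*(-3^(1/3) - 3^(5/6)*I)*(C1 - y)^(1/3)/4)
 h(y) = 2*log(2^(2/3)*(-3^(1/3) + 3^(5/6)*I)*(C1 - y)^(1/3)/4)


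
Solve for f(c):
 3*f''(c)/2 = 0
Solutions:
 f(c) = C1 + C2*c


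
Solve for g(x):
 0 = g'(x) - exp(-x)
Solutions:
 g(x) = C1 - exp(-x)


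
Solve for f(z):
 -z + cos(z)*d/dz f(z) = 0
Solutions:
 f(z) = C1 + Integral(z/cos(z), z)


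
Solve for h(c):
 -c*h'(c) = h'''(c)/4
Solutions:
 h(c) = C1 + Integral(C2*airyai(-2^(2/3)*c) + C3*airybi(-2^(2/3)*c), c)


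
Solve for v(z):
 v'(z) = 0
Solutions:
 v(z) = C1


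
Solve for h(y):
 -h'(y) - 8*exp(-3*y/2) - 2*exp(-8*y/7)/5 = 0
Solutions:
 h(y) = C1 + 16*exp(-3*y/2)/3 + 7*exp(-8*y/7)/20


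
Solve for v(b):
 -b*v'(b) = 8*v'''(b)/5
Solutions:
 v(b) = C1 + Integral(C2*airyai(-5^(1/3)*b/2) + C3*airybi(-5^(1/3)*b/2), b)


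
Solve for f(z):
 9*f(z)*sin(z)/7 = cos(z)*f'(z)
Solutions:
 f(z) = C1/cos(z)^(9/7)


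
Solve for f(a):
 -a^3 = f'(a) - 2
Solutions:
 f(a) = C1 - a^4/4 + 2*a


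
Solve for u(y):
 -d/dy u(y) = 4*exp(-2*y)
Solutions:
 u(y) = C1 + 2*exp(-2*y)


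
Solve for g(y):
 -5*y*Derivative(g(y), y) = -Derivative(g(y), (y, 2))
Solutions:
 g(y) = C1 + C2*erfi(sqrt(10)*y/2)


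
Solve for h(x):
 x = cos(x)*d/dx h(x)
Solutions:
 h(x) = C1 + Integral(x/cos(x), x)


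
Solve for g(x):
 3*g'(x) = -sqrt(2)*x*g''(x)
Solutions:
 g(x) = C1 + C2*x^(1 - 3*sqrt(2)/2)


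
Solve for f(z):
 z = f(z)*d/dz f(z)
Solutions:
 f(z) = -sqrt(C1 + z^2)
 f(z) = sqrt(C1 + z^2)


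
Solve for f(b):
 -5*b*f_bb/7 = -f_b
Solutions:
 f(b) = C1 + C2*b^(12/5)


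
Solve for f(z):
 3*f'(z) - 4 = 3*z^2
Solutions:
 f(z) = C1 + z^3/3 + 4*z/3


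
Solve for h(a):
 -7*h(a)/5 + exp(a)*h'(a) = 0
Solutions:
 h(a) = C1*exp(-7*exp(-a)/5)


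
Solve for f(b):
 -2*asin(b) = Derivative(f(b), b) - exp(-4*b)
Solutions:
 f(b) = C1 - 2*b*asin(b) - 2*sqrt(1 - b^2) - exp(-4*b)/4


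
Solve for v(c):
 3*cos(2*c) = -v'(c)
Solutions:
 v(c) = C1 - 3*sin(2*c)/2


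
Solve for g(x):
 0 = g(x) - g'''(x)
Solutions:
 g(x) = C3*exp(x) + (C1*sin(sqrt(3)*x/2) + C2*cos(sqrt(3)*x/2))*exp(-x/2)


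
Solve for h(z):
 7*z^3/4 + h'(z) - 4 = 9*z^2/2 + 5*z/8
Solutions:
 h(z) = C1 - 7*z^4/16 + 3*z^3/2 + 5*z^2/16 + 4*z


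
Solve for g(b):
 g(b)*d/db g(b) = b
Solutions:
 g(b) = -sqrt(C1 + b^2)
 g(b) = sqrt(C1 + b^2)


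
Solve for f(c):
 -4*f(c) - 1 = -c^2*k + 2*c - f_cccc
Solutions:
 f(c) = C1*exp(-sqrt(2)*c) + C2*exp(sqrt(2)*c) + C3*sin(sqrt(2)*c) + C4*cos(sqrt(2)*c) + c^2*k/4 - c/2 - 1/4


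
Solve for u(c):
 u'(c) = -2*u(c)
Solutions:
 u(c) = C1*exp(-2*c)


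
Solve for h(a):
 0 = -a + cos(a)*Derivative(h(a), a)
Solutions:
 h(a) = C1 + Integral(a/cos(a), a)


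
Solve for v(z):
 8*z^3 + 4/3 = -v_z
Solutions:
 v(z) = C1 - 2*z^4 - 4*z/3


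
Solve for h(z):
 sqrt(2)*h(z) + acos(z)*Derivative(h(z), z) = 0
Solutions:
 h(z) = C1*exp(-sqrt(2)*Integral(1/acos(z), z))


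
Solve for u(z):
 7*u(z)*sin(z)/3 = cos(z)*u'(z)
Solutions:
 u(z) = C1/cos(z)^(7/3)


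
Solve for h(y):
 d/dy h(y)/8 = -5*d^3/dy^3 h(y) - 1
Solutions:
 h(y) = C1 + C2*sin(sqrt(10)*y/20) + C3*cos(sqrt(10)*y/20) - 8*y


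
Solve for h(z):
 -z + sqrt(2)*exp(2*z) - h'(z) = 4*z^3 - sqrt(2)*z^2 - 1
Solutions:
 h(z) = C1 - z^4 + sqrt(2)*z^3/3 - z^2/2 + z + sqrt(2)*exp(2*z)/2


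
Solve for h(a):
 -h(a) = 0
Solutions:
 h(a) = 0


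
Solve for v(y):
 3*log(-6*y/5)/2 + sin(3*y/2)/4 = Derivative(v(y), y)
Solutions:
 v(y) = C1 + 3*y*log(-y)/2 - 2*y*log(5) - 3*y/2 + y*log(30)/2 + y*log(6) - cos(3*y/2)/6


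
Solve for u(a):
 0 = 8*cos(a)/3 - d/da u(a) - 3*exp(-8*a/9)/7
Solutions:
 u(a) = C1 + 8*sin(a)/3 + 27*exp(-8*a/9)/56


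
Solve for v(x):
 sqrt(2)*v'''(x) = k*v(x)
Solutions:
 v(x) = C1*exp(2^(5/6)*k^(1/3)*x/2) + C2*exp(2^(5/6)*k^(1/3)*x*(-1 + sqrt(3)*I)/4) + C3*exp(-2^(5/6)*k^(1/3)*x*(1 + sqrt(3)*I)/4)


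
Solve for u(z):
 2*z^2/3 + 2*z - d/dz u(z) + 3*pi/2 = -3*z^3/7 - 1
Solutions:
 u(z) = C1 + 3*z^4/28 + 2*z^3/9 + z^2 + z + 3*pi*z/2


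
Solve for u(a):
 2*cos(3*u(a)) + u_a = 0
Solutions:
 u(a) = -asin((C1 + exp(12*a))/(C1 - exp(12*a)))/3 + pi/3
 u(a) = asin((C1 + exp(12*a))/(C1 - exp(12*a)))/3


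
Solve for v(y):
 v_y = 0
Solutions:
 v(y) = C1


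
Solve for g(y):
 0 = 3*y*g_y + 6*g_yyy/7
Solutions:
 g(y) = C1 + Integral(C2*airyai(-2^(2/3)*7^(1/3)*y/2) + C3*airybi(-2^(2/3)*7^(1/3)*y/2), y)


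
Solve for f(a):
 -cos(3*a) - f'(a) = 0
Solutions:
 f(a) = C1 - sin(3*a)/3


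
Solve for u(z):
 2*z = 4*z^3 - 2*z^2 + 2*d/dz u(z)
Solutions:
 u(z) = C1 - z^4/2 + z^3/3 + z^2/2


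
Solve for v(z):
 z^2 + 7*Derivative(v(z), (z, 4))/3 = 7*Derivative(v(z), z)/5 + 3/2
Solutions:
 v(z) = C1 + C4*exp(3^(1/3)*5^(2/3)*z/5) + 5*z^3/21 - 15*z/14 + (C2*sin(3^(5/6)*5^(2/3)*z/10) + C3*cos(3^(5/6)*5^(2/3)*z/10))*exp(-3^(1/3)*5^(2/3)*z/10)


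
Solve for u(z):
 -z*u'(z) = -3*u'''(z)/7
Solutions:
 u(z) = C1 + Integral(C2*airyai(3^(2/3)*7^(1/3)*z/3) + C3*airybi(3^(2/3)*7^(1/3)*z/3), z)


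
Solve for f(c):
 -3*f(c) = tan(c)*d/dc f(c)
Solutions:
 f(c) = C1/sin(c)^3


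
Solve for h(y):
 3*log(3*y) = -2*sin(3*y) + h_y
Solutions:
 h(y) = C1 + 3*y*log(y) - 3*y + 3*y*log(3) - 2*cos(3*y)/3


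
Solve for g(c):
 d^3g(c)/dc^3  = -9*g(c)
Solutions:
 g(c) = C3*exp(-3^(2/3)*c) + (C1*sin(3*3^(1/6)*c/2) + C2*cos(3*3^(1/6)*c/2))*exp(3^(2/3)*c/2)


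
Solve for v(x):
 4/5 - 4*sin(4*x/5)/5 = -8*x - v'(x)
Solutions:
 v(x) = C1 - 4*x^2 - 4*x/5 - cos(4*x/5)


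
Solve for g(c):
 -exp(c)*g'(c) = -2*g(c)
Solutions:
 g(c) = C1*exp(-2*exp(-c))


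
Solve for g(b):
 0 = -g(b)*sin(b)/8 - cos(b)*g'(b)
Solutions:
 g(b) = C1*cos(b)^(1/8)


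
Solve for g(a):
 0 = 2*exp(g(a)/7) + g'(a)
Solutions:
 g(a) = 7*log(1/(C1 + 2*a)) + 7*log(7)


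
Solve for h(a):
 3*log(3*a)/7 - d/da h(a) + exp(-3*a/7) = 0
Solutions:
 h(a) = C1 + 3*a*log(a)/7 + 3*a*(-1 + log(3))/7 - 7*exp(-3*a/7)/3


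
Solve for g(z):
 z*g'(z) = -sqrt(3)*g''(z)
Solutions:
 g(z) = C1 + C2*erf(sqrt(2)*3^(3/4)*z/6)


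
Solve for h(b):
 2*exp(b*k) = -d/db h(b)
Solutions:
 h(b) = C1 - 2*exp(b*k)/k


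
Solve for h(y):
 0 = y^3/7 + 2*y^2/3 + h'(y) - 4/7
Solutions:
 h(y) = C1 - y^4/28 - 2*y^3/9 + 4*y/7


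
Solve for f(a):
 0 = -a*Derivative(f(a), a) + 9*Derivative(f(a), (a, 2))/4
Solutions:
 f(a) = C1 + C2*erfi(sqrt(2)*a/3)


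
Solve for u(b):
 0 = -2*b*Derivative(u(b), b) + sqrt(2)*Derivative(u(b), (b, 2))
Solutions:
 u(b) = C1 + C2*erfi(2^(3/4)*b/2)


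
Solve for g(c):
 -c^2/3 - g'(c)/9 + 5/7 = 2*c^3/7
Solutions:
 g(c) = C1 - 9*c^4/14 - c^3 + 45*c/7


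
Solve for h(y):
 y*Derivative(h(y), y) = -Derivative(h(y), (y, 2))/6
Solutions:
 h(y) = C1 + C2*erf(sqrt(3)*y)


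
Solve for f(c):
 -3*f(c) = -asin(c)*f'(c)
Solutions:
 f(c) = C1*exp(3*Integral(1/asin(c), c))


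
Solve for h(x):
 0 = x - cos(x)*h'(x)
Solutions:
 h(x) = C1 + Integral(x/cos(x), x)


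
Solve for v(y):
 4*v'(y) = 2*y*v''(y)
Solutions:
 v(y) = C1 + C2*y^3


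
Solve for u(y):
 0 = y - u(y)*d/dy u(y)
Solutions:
 u(y) = -sqrt(C1 + y^2)
 u(y) = sqrt(C1 + y^2)


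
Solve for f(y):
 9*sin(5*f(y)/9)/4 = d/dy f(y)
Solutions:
 -9*y/4 + 9*log(cos(5*f(y)/9) - 1)/10 - 9*log(cos(5*f(y)/9) + 1)/10 = C1


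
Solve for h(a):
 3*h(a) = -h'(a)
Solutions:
 h(a) = C1*exp(-3*a)


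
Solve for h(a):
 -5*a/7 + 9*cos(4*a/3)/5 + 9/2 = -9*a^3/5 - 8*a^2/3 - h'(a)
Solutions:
 h(a) = C1 - 9*a^4/20 - 8*a^3/9 + 5*a^2/14 - 9*a/2 - 27*sin(4*a/3)/20


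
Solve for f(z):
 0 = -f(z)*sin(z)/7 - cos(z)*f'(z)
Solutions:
 f(z) = C1*cos(z)^(1/7)


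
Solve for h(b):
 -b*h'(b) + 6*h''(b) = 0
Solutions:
 h(b) = C1 + C2*erfi(sqrt(3)*b/6)


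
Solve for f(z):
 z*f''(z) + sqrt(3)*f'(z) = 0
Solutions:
 f(z) = C1 + C2*z^(1 - sqrt(3))


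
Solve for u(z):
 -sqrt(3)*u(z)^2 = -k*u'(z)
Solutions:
 u(z) = -k/(C1*k + sqrt(3)*z)


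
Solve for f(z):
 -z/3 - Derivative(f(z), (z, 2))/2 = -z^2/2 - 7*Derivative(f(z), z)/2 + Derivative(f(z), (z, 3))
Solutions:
 f(z) = C1 + C2*exp(z*(-1 + sqrt(57))/4) + C3*exp(-z*(1 + sqrt(57))/4) - z^3/21 + 4*z^2/147 - 76*z/1029


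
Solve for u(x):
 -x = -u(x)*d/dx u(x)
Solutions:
 u(x) = -sqrt(C1 + x^2)
 u(x) = sqrt(C1 + x^2)


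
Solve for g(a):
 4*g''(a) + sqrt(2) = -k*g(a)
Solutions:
 g(a) = C1*exp(-a*sqrt(-k)/2) + C2*exp(a*sqrt(-k)/2) - sqrt(2)/k


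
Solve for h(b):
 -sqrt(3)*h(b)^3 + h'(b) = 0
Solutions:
 h(b) = -sqrt(2)*sqrt(-1/(C1 + sqrt(3)*b))/2
 h(b) = sqrt(2)*sqrt(-1/(C1 + sqrt(3)*b))/2


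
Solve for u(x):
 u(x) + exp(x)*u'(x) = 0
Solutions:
 u(x) = C1*exp(exp(-x))


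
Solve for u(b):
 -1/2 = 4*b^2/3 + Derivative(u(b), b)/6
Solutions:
 u(b) = C1 - 8*b^3/3 - 3*b


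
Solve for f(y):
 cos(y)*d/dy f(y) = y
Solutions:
 f(y) = C1 + Integral(y/cos(y), y)


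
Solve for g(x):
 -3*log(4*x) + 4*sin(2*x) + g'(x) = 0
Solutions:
 g(x) = C1 + 3*x*log(x) - 3*x + 6*x*log(2) + 2*cos(2*x)


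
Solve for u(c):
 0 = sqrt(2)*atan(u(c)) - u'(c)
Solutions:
 Integral(1/atan(_y), (_y, u(c))) = C1 + sqrt(2)*c


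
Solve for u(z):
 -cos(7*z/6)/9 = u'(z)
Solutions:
 u(z) = C1 - 2*sin(7*z/6)/21


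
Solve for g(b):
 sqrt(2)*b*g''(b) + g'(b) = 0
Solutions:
 g(b) = C1 + C2*b^(1 - sqrt(2)/2)


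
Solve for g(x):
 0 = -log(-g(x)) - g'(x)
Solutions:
 -li(-g(x)) = C1 - x


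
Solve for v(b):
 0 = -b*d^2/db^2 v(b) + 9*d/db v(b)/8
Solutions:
 v(b) = C1 + C2*b^(17/8)


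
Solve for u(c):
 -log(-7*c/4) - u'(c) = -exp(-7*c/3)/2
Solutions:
 u(c) = C1 - c*log(-c) + c*(-log(7) + 1 + 2*log(2)) - 3*exp(-7*c/3)/14


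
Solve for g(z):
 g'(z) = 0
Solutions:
 g(z) = C1


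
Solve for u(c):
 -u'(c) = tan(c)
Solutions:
 u(c) = C1 + log(cos(c))


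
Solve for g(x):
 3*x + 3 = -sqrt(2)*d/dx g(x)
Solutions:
 g(x) = C1 - 3*sqrt(2)*x^2/4 - 3*sqrt(2)*x/2


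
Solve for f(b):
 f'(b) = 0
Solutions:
 f(b) = C1


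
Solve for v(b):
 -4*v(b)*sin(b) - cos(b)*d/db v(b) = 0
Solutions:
 v(b) = C1*cos(b)^4


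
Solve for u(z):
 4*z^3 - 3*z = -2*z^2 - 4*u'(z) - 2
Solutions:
 u(z) = C1 - z^4/4 - z^3/6 + 3*z^2/8 - z/2


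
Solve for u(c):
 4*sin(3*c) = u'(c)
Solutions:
 u(c) = C1 - 4*cos(3*c)/3


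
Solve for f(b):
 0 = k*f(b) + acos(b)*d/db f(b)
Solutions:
 f(b) = C1*exp(-k*Integral(1/acos(b), b))


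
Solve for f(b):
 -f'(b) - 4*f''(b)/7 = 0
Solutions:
 f(b) = C1 + C2*exp(-7*b/4)


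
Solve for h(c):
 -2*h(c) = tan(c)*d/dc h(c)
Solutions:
 h(c) = C1/sin(c)^2


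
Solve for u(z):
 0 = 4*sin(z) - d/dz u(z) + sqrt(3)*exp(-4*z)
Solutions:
 u(z) = C1 - 4*cos(z) - sqrt(3)*exp(-4*z)/4


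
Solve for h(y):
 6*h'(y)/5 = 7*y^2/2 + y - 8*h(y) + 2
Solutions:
 h(y) = C1*exp(-20*y/3) + 7*y^2/16 - y/160 + 803/3200


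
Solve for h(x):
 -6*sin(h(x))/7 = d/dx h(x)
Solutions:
 6*x/7 + log(cos(h(x)) - 1)/2 - log(cos(h(x)) + 1)/2 = C1


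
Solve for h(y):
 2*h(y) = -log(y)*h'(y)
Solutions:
 h(y) = C1*exp(-2*li(y))


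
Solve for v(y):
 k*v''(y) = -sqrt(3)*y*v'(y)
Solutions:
 v(y) = C1 + C2*sqrt(k)*erf(sqrt(2)*3^(1/4)*y*sqrt(1/k)/2)


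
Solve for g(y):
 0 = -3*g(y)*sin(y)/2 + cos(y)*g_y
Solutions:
 g(y) = C1/cos(y)^(3/2)


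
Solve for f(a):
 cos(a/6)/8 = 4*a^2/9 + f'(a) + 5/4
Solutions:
 f(a) = C1 - 4*a^3/27 - 5*a/4 + 3*sin(a/6)/4


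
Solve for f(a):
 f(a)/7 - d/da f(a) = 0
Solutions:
 f(a) = C1*exp(a/7)


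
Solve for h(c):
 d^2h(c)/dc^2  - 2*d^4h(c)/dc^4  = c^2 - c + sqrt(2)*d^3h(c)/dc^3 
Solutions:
 h(c) = C1 + C2*c + C3*exp(c*(-sqrt(2) + sqrt(10))/4) + C4*exp(-c*(sqrt(2) + sqrt(10))/4) + c^4/12 + c^3*(-1 + 2*sqrt(2))/6 + c^2*(4 - sqrt(2)/2)


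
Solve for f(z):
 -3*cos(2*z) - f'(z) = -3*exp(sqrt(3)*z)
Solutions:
 f(z) = C1 + sqrt(3)*exp(sqrt(3)*z) - 3*sin(2*z)/2


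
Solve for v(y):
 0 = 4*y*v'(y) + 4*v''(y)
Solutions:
 v(y) = C1 + C2*erf(sqrt(2)*y/2)


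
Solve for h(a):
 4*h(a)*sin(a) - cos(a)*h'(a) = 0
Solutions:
 h(a) = C1/cos(a)^4


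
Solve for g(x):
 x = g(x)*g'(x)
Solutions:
 g(x) = -sqrt(C1 + x^2)
 g(x) = sqrt(C1 + x^2)


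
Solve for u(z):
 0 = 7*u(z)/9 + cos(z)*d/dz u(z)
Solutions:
 u(z) = C1*(sin(z) - 1)^(7/18)/(sin(z) + 1)^(7/18)


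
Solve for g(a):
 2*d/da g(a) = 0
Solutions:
 g(a) = C1


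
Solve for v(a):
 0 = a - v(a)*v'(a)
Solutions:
 v(a) = -sqrt(C1 + a^2)
 v(a) = sqrt(C1 + a^2)


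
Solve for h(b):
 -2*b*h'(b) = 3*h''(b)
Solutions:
 h(b) = C1 + C2*erf(sqrt(3)*b/3)


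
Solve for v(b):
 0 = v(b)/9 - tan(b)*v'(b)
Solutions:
 v(b) = C1*sin(b)^(1/9)


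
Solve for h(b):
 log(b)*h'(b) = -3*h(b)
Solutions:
 h(b) = C1*exp(-3*li(b))


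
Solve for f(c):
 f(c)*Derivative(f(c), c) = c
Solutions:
 f(c) = -sqrt(C1 + c^2)
 f(c) = sqrt(C1 + c^2)


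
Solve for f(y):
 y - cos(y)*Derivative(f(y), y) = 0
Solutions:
 f(y) = C1 + Integral(y/cos(y), y)


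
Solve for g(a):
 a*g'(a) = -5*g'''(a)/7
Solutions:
 g(a) = C1 + Integral(C2*airyai(-5^(2/3)*7^(1/3)*a/5) + C3*airybi(-5^(2/3)*7^(1/3)*a/5), a)


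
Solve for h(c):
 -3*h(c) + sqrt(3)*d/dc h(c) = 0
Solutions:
 h(c) = C1*exp(sqrt(3)*c)


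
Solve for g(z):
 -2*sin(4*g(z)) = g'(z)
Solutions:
 g(z) = -acos((-C1 - exp(16*z))/(C1 - exp(16*z)))/4 + pi/2
 g(z) = acos((-C1 - exp(16*z))/(C1 - exp(16*z)))/4


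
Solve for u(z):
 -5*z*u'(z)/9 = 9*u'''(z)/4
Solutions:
 u(z) = C1 + Integral(C2*airyai(-20^(1/3)*3^(2/3)*z/9) + C3*airybi(-20^(1/3)*3^(2/3)*z/9), z)


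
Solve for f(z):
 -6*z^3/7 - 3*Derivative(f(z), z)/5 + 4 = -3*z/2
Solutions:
 f(z) = C1 - 5*z^4/14 + 5*z^2/4 + 20*z/3


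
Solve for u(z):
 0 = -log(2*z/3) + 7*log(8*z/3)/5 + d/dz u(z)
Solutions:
 u(z) = C1 - 2*z*log(z)/5 - 16*z*log(2)/5 + 2*z/5 + 2*z*log(3)/5


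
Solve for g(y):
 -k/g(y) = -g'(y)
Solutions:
 g(y) = -sqrt(C1 + 2*k*y)
 g(y) = sqrt(C1 + 2*k*y)


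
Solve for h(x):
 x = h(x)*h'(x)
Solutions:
 h(x) = -sqrt(C1 + x^2)
 h(x) = sqrt(C1 + x^2)


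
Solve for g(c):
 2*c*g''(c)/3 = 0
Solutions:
 g(c) = C1 + C2*c


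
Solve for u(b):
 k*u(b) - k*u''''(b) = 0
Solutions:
 u(b) = C1*exp(-b) + C2*exp(b) + C3*sin(b) + C4*cos(b)


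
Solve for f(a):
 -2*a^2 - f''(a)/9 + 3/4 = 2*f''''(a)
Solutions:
 f(a) = C1 + C2*a + C3*sin(sqrt(2)*a/6) + C4*cos(sqrt(2)*a/6) - 3*a^4/2 + 2619*a^2/8


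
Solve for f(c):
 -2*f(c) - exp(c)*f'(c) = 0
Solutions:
 f(c) = C1*exp(2*exp(-c))


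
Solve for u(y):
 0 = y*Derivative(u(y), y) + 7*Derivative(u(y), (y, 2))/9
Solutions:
 u(y) = C1 + C2*erf(3*sqrt(14)*y/14)


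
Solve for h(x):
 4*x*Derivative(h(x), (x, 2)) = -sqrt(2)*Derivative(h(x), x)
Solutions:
 h(x) = C1 + C2*x^(1 - sqrt(2)/4)


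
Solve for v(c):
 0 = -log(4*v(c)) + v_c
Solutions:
 -Integral(1/(log(_y) + 2*log(2)), (_y, v(c))) = C1 - c


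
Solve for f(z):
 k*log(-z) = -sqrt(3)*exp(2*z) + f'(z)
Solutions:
 f(z) = C1 + k*z*log(-z) - k*z + sqrt(3)*exp(2*z)/2
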